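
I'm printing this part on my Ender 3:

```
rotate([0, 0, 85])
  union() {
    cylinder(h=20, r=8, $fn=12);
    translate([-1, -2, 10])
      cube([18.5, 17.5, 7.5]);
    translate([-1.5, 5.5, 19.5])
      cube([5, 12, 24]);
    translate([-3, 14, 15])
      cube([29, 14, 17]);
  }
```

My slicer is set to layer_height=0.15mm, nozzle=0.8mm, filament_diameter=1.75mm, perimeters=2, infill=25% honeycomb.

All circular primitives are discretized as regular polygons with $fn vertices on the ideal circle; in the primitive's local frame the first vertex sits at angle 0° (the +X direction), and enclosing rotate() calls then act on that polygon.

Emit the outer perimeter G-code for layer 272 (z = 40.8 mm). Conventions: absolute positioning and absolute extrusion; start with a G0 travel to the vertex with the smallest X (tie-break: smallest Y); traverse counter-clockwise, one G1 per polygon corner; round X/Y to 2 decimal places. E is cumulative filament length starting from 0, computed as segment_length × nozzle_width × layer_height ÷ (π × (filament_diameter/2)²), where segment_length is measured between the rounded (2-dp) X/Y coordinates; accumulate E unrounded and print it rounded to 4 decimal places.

At z = 40.8 mm: the cylinder is not intersected at this z (z outside [0, 20]); the cube at (-1, -2) does not reach this height (z outside [10, 17.5]); the cube at (-1.5, 5.5) (footprint 5×12) is included at this height; the cube at (-3, 14) does not reach this height (z outside [15, 32]); Merging all regions: only the 5×12 cube at (-1.5, 5.5) is present, so the union is just that shape — 1 connected region; (whole slice rotated 85° about Z — lengths, areas and connectivity unchanged). The outline is a single polygon with 4 vertices. Extrusion per mm of travel: 0.8 × 0.15 / (π × 0.875²) = 0.049890. Accumulating E over each segment gives final E = 1.6962.

G0 X-17.56 Y0.03 Z40.80
G1 X-5.61 Y-1.01 E0.5984
G1 X-5.17 Y3.97 E0.8479
G1 X-17.13 Y5.01 E1.4468
G1 X-17.56 Y0.03 E1.6962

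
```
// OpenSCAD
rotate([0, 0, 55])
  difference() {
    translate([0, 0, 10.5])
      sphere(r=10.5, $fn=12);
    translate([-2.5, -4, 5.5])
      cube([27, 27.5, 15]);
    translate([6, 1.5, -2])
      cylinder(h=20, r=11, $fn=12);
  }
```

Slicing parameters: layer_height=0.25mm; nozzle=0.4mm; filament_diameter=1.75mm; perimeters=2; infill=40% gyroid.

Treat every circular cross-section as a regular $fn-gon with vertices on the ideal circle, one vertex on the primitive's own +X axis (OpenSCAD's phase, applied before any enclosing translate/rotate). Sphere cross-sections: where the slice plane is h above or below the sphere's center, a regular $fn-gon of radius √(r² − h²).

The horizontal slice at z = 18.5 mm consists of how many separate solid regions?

At z = 18.5 mm: the r=10.5 sphere contributes a regular 12-gon of circumradius √(10.5²−8²) = 6.801; the cube at (-2.5, -4) (footprint 27×27.5) is included at this height; the cylinder at (6, 1.5) is absent (z outside [-2, 18]); Taking the first minus the rest: starting from the r=10.5 sphere, the 27×27.5 cube at (-2.5, -4) partially overlaps it — only the 85.78 mm² overlap (of its 742.50 mm²) is removed, clipping the outline — 1 connected region; (whole slice rotated 55° about Z — lengths, areas and connectivity unchanged). The result has 1 disconnected region.

1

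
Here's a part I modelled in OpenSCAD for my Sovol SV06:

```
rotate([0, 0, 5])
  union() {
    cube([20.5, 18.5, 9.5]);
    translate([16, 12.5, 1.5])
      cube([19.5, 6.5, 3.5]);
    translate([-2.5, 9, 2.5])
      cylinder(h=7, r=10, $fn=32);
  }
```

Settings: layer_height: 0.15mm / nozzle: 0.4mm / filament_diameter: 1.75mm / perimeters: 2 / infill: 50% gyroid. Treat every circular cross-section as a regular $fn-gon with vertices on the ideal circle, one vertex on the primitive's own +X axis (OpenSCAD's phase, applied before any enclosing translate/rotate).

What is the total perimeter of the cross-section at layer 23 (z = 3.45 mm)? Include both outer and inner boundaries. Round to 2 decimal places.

127.07 mm

At z = 3.45 mm: the cube (footprint 20.5×18.5) is included at this height (perimeter 78.00 mm); the 19.5×6.5 cube at (16, 12.5) contributes its full rectangle (perimeter 52.00 mm); the cylinder at (-2.5, 9): section is a regular 32-gon, circumradius r=10 (perimeter = 2·32·10.000·sin(180°/32) = 62.73 mm); Taking the union: the regions partially overlap (shared area 133.08 mm²), so the edge portions inside another operand are dropped and the merged outline is re-measured after clipping — boundary = 127.07 mm; (whole slice rotated 5° about Z — lengths, areas and connectivity unchanged). Overall, the cross-section is a single solid region. Total boundary length (outer) = 127.07 mm.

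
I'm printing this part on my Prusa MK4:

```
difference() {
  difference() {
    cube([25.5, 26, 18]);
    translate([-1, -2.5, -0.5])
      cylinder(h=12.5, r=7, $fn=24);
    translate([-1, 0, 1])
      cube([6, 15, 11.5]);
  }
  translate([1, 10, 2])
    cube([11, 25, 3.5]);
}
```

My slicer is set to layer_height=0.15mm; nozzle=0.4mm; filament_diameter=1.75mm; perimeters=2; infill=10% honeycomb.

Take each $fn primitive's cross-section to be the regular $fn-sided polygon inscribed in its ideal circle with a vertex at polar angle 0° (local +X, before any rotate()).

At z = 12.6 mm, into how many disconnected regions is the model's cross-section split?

At z = 12.6 mm: the cube is present — its section is the full 25.5×26 rectangle; the cylinder at (-1, -2.5) does not reach this height (z outside [-0.5, 12]); the cube at (-1, 0) is not intersected at this z (z outside [1, 12.5]); After the difference (first − rest): none of the subtracted shapes is present at this height, so the 25.5×26 cube is unchanged — 1 connected region; the cube at (1, 10) is not intersected at this z (z outside [2, 5.5]); Taking the first minus the rest: none of the subtracted shapes is present at this height, so the result so far is unchanged — 1 connected region. The result has 1 disconnected region.

1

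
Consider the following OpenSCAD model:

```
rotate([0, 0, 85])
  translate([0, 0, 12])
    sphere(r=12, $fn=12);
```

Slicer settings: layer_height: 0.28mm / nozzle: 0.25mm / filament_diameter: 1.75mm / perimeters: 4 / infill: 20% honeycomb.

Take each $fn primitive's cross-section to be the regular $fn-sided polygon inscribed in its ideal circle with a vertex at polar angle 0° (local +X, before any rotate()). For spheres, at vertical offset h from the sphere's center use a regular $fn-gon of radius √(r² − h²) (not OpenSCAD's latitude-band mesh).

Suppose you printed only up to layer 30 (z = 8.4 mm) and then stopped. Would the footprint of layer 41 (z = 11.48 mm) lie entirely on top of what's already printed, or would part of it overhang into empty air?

Compare the two slices. At z = 8.4: the r=12 sphere contributes a regular 12-gon of circumradius √(12²−3.6²) = 11.447 (area = (12/2)·11.447²·sin(360°/12) = 393.12 mm²); (whole slice rotated 85° about Z — lengths, areas and connectivity unchanged). At z = 11.48: the r=12 sphere slices to a regular 12-gon of circumradius 11.989 (√(r²−h²) with h=0.52 from center) (area = (12/2)·11.989²·sin(360°/12) = 431.19 mm²); (rotated 85° about Z; rotation is an isometry so areas/perimeters/island counts are preserved). Checking containment: at z = 11.48 the cross-section extends beyond the z = 8.4 cross-section by about 38.07 mm².

part overhangs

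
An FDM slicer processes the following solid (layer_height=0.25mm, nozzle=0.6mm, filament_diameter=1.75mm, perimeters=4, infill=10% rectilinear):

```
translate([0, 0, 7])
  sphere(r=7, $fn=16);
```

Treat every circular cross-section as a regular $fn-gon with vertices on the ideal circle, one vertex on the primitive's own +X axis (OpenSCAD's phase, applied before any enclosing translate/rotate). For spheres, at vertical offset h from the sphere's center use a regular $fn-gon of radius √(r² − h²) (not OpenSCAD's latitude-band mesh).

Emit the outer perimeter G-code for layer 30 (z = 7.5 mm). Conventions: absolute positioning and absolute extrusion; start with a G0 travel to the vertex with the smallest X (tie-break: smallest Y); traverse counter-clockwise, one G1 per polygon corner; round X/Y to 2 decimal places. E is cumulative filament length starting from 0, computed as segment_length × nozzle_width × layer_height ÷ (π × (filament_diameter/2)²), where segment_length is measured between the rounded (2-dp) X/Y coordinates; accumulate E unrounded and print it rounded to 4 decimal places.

G0 X-6.98 Y0.00 Z7.50
G1 X-6.45 Y-2.67 E0.1698
G1 X-4.94 Y-4.94 E0.3398
G1 X-2.67 Y-6.45 E0.5098
G1 X0.00 Y-6.98 E0.6796
G1 X2.67 Y-6.45 E0.8493
G1 X4.94 Y-4.94 E1.0193
G1 X6.45 Y-2.67 E1.1894
G1 X6.98 Y0.00 E1.3591
G1 X6.45 Y2.67 E1.5289
G1 X4.94 Y4.94 E1.6989
G1 X2.67 Y6.45 E1.8689
G1 X0.00 Y6.98 E2.0387
G1 X-2.67 Y6.45 E2.2084
G1 X-4.94 Y4.94 E2.3785
G1 X-6.45 Y2.67 E2.5485
G1 X-6.98 Y0.00 E2.7182

At z = 7.5 mm: the r=7 sphere contributes a regular 16-gon of circumradius √(7²−0.5²) = 6.982. The outline is a single polygon with 16 vertices. Extrusion per mm of travel: 0.6 × 0.25 / (π × 0.875²) = 0.062363. Accumulating E over each segment gives final E = 2.7182.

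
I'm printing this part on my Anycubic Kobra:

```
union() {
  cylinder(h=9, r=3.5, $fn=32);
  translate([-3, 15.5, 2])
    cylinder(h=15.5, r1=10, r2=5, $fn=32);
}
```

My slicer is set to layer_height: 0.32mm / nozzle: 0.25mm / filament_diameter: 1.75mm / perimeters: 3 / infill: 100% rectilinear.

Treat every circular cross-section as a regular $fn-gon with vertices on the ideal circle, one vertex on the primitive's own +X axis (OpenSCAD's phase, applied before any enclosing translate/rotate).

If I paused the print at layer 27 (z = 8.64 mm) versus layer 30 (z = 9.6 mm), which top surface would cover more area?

layer 27 (z = 8.64 mm)

Layer 27 (z = 8.64): the cylinder: section is a regular 32-gon, circumradius r=3.5 (area = (32/2)·3.500²·sin(360°/32) = 38.24 mm²); the cone at (-3, 15.5) contributes a regular 32-gon of circumradius 7.858 (interpolated between r1=10 and r2=5 at t=0.428) (area = (32/2)·7.858²·sin(360°/32) = 192.75 mm²); Combining (union): the 2 present regions are separate (no shared area or edge), so areas and boundary lengths simply add and each stays a separate island — area = 230.98 mm². So its area = 230.98 mm². Layer 30 (z = 9.6): the cylinder is absent (z outside [0, 9]); the cone at (-3, 15.5): at t=0.490 of its height the radius interpolates to r₁+(r₂−r₁)t = 7.548, giving a regular 32-gon of that circumradius (area = (32/2)·7.548²·sin(360°/32) = 177.85 mm²); Combining (union): only the cone at (-3, 15.5) is present, so the union is just that shape — area = 177.85 mm². So its area = 177.85 mm². Layer 27 is larger (230.98 vs 177.85 mm²).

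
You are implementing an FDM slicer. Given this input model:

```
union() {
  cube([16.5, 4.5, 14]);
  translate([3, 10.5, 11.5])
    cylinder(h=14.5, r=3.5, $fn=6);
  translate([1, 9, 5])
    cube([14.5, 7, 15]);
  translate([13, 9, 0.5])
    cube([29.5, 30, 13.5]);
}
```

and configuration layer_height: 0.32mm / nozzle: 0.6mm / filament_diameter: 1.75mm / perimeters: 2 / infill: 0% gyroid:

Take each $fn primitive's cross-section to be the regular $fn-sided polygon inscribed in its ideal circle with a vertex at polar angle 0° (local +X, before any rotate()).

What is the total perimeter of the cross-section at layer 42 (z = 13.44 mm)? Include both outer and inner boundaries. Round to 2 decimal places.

At z = 13.44 mm: the cube is present — its section is the full 16.5×4.5 rectangle (perimeter 42.00 mm); the cylinder at (3, 10.5): section is a regular 6-gon, circumradius r=3.5 (perimeter = 2·6·3.500·sin(180°/6) = 21.00 mm); the 14.5×7 cube at (1, 9) contributes its full rectangle (perimeter 43.00 mm); the cube at (13, 9) (footprint 29.5×30) is included at this height (perimeter 119.00 mm); Merging all regions: the regions partially overlap (shared area 39.07 mm²), so the edge portions inside another operand are dropped and the merged outline is re-measured after clipping — boundary = 188.04 mm. Overall, the cross-section has 2 separate islands. Total boundary length (outer) = 188.04 mm.

188.04 mm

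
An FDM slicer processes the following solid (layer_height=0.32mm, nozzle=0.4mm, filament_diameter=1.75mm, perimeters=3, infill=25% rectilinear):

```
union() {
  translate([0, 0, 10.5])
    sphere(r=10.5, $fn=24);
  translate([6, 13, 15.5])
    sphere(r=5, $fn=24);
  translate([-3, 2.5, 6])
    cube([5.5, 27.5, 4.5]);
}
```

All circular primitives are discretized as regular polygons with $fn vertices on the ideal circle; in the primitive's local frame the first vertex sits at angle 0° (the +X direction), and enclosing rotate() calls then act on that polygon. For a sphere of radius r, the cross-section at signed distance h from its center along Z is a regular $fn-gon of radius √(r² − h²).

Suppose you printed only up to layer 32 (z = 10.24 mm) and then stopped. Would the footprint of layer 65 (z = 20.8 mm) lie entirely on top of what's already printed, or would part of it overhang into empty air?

entirely on top

Compare the two slices. At z = 10.24: the r=10.5 sphere slices to a regular 24-gon of circumradius 10.497 (√(r²−h²) with h=0.26 from center) (area = (24/2)·10.497²·sin(360°/24) = 342.21 mm²); the sphere at (6, 13) is not intersected at this z (|z−center|=5.260 > r=5); the cube at (-3, 2.5) (footprint 5.5×27.5) is included at this height (area 151.25 mm²); Merging all regions: the regions partially overlap — summed areas 493.46 mm² minus the doubly-counted overlap 42.97 mm² gives 450.49 mm² — area = 450.49 mm². At z = 20.8: the r=10.5 sphere contributes a regular 24-gon of circumradius √(10.5²−10.3²) = 2.040 (area = (24/2)·2.040²·sin(360°/24) = 12.92 mm²); the sphere at (6, 13) is not intersected at this z (|z−center|=5.300 > r=5); the cube at (-3, 2.5) is not intersected at this z (z outside [6, 10.5]); Merging all regions: only the r=10.5 sphere is present, so the union is just that shape — area = 12.92 mm². Checking containment: the cross-section at z = 20.8 is a subset of the cross-section at z = 10.24.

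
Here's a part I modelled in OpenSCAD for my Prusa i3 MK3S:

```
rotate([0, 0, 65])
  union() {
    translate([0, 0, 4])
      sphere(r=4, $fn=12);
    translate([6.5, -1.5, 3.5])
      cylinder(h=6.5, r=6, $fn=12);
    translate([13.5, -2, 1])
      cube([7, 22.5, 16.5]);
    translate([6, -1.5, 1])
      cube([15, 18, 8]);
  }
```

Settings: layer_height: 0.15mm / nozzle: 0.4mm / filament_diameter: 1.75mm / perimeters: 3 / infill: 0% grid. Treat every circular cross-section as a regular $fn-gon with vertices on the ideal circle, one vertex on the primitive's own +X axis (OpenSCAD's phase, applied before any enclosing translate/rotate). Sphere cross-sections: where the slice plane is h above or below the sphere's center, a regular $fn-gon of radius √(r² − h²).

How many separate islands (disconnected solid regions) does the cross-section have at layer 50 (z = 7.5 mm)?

At z = 7.5 mm: the r=4 sphere contributes a regular 12-gon of circumradius √(4²−3.5²) = 1.936; the r=6 cylinder at (6.5, -1.5) gives a regular 12-gon of circumradius 6 (constant along its height); the 7×22.5 cube at (13.5, -2) contributes its full rectangle; the 15×18 cube at (6, -1.5) contributes its full rectangle; Taking the union: the regions partially overlap (shared area 158.39 mm²), so overlapping operands fuse into one piece — 1 connected region; (whole slice rotated 65° about Z — lengths, areas and connectivity unchanged). Overall, the cross-section is a single solid region. Island count = 1.

1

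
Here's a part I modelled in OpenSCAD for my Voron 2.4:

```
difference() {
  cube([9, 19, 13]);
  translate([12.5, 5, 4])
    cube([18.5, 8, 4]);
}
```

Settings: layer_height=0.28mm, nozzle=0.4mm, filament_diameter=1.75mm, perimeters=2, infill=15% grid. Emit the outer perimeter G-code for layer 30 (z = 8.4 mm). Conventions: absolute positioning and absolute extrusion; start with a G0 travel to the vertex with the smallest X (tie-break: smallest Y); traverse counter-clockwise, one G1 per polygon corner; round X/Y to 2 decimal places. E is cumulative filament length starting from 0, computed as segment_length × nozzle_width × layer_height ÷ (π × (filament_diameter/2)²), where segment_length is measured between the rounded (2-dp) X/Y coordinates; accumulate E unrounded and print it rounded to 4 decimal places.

G0 X0.00 Y0.00 Z8.40
G1 X9.00 Y0.00 E0.4191
G1 X9.00 Y19.00 E1.3038
G1 X0.00 Y19.00 E1.7229
G1 X0.00 Y0.00 E2.6076

At z = 8.4 mm: the cube (footprint 9×19) is included at this height; the cube at (12.5, 5) is absent (z outside [4, 8]); Taking the first minus the rest: none of the subtracted shapes is present at this height, so the 9×19 cube is unchanged — 1 connected region. The outline is a single polygon with 4 vertices. Extrusion per mm of travel: 0.4 × 0.28 / (π × 0.875²) = 0.046564. Accumulating E over each segment gives final E = 2.6076.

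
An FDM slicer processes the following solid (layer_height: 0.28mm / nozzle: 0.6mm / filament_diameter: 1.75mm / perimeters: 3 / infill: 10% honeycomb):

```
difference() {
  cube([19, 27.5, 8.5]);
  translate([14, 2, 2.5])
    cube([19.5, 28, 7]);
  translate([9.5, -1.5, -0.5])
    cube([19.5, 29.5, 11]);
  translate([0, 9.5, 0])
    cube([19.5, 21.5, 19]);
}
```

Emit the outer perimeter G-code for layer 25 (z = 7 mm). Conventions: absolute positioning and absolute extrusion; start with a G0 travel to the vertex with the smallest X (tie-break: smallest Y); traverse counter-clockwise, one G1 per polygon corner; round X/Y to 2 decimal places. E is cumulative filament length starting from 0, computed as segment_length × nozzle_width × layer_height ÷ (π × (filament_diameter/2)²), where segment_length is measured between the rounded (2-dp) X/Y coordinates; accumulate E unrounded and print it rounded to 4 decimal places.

G0 X0.00 Y0.00 Z7.00
G1 X9.50 Y0.00 E0.6635
G1 X9.50 Y9.50 E1.3271
G1 X0.00 Y9.50 E1.9906
G1 X0.00 Y0.00 E2.6542

At z = 7 mm: the cube (footprint 19×27.5) is included at this height; the cube at (14, 2) is present — its section is the full 19.5×28 rectangle; the 19.5×29.5 cube at (9.5, -1.5) contributes its full rectangle; the cube at (0, 9.5) is present — its section is the full 19.5×21.5 rectangle; After the difference (first − rest): starting from the 19×27.5 cube, the 19.5×28 cube at (14, 2) partially overlaps it — only the 127.50 mm² overlap (of its 546.00 mm²) is removed, clipping the outline; the 19.5×29.5 cube at (9.5, -1.5) partially overlaps it — only the 133.75 mm² overlap (of its 575.25 mm²) is removed, clipping the outline; the 19.5×21.5 cube at (0, 9.5) partially overlaps it — only the 171.00 mm² overlap (of its 419.25 mm²) is removed, clipping the outline — 1 connected region. The outline is a single polygon with 4 vertices. Extrusion per mm of travel: 0.6 × 0.28 / (π × 0.875²) = 0.069846. Accumulating E over each segment gives final E = 2.6542.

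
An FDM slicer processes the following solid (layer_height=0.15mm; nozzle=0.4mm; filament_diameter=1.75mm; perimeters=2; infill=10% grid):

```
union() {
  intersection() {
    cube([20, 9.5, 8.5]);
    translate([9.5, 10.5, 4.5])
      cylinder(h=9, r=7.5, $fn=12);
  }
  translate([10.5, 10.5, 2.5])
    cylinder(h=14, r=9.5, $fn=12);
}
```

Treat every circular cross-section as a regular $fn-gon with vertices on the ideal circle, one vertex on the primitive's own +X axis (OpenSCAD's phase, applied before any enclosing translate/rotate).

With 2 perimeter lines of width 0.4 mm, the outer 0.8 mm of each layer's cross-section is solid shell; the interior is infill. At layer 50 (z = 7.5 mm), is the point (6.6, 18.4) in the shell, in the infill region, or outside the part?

shell

At z = 7.5 mm: the 20×9.5 cube contributes its full rectangle; the r=7.5 cylinder at (9.5, 10.5) contributes a regular 12-gon of circumradius 7.5; Taking the intersection: the r=7.5 cylinder at (9.5, 10.5) partially overlaps the 20×9.5 cube; clipping to the common part keeps 69.64 mm² — 1 connected region; the r=9.5 cylinder at (10.5, 10.5) gives a regular 12-gon of circumradius 9.5 (constant along its height); Taking the union: that combined region lies entirely inside the r=9.5 cylinder at (10.5, 10.5), so the union is just the r=9.5 cylinder at (10.5, 10.5) — 1 connected region. Overall, the cross-section is a single solid region. The nearest boundary edge runs (5.75, 18.73)→(10.50, 20.00); distance from the point to it = 0.54 mm. The point is inside the cross-section, 0.54 mm from the nearest boundary — within the 0.8 mm shell band (2 × 0.4).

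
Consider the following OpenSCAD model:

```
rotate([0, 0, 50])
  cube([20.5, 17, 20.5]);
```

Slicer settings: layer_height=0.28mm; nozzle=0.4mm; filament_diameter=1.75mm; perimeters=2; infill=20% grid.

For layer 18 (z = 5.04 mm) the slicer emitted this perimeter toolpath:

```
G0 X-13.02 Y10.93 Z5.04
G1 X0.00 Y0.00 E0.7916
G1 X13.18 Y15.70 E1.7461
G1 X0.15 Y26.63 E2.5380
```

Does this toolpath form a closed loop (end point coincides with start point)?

Start point (G0): (-13.02, 10.93). End point (last G1): the path does not return to the start — open.

no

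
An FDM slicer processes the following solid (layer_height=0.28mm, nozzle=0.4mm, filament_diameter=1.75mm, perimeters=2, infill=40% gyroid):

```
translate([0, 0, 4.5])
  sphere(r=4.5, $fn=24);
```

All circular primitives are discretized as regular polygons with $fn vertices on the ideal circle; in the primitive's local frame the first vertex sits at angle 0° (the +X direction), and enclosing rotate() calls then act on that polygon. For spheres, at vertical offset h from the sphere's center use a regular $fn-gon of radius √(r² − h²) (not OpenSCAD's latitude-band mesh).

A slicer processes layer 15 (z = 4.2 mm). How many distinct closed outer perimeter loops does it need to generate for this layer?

1

At z = 4.2 mm: the sphere: section is a regular 24-gon, circumradius = √(r²−h²) = √(4.5²−0.3²) = 4.490. The result has 1 disconnected region.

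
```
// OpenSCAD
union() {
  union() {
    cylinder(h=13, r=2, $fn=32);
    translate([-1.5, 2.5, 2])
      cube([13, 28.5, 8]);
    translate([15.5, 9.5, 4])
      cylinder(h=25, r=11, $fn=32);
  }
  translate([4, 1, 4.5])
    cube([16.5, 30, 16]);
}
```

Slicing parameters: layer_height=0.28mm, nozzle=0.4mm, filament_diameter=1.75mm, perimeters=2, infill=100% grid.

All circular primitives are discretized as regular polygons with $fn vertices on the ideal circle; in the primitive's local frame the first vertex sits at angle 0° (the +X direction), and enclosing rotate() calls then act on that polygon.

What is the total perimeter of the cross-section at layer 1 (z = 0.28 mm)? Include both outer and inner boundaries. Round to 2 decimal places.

12.55 mm

At z = 0.28 mm: the r=2 cylinder gives a regular 32-gon of circumradius 2 (constant along its height) (perimeter = 2·32·2.000·sin(180°/32) = 12.55 mm); the cube at (-1.5, 2.5) is absent (z outside [2, 10]); the cylinder at (15.5, 9.5) does not reach this height (z outside [4, 29]); Combining (union): only the r=2 cylinder is present, so the union is just that shape — boundary = 12.55 mm; the cube at (4, 1) does not reach this height (z outside [4.5, 20.5]); Merging all regions: only that combined region is present, so the union is just that shape — boundary = 12.55 mm. Overall, the cross-section is a single solid region. Total boundary length (outer) = 12.55 mm.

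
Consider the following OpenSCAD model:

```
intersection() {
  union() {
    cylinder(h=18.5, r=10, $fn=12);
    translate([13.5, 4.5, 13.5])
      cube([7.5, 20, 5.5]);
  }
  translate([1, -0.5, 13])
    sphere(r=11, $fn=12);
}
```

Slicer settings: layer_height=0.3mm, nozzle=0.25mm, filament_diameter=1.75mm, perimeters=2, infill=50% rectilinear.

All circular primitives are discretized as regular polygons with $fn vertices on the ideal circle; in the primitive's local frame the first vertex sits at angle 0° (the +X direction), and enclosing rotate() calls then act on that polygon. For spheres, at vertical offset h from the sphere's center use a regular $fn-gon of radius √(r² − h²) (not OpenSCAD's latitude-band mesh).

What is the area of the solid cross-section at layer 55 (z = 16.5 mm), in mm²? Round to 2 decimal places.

289.09 mm²

At z = 16.5 mm: the r=10 cylinder contributes a regular 12-gon of circumradius 10 (area = (12/2)·10.000²·sin(360°/12) = 300.00 mm²); the cube at (13.5, 4.5) is present — its section is the full 7.5×20 rectangle (area 150.00 mm²); Combining (union): the 2 present regions are separate (no shared area or edge), so areas and boundary lengths simply add and each stays a separate island — area = 450.00 mm²; the sphere at (1, -0.5): section is a regular 12-gon, circumradius = √(r²−h²) = √(11²−3.5²) = 10.428 (area = (12/2)·10.428²·sin(360°/12) = 326.25 mm²); Keeping only the common overlap: the r=11 sphere at (1, -0.5) partially overlaps the result so far; clipping to the common part keeps 289.09 mm² — area = 289.09 mm². Overall, the cross-section is a single solid region. Net area = 289.09 mm².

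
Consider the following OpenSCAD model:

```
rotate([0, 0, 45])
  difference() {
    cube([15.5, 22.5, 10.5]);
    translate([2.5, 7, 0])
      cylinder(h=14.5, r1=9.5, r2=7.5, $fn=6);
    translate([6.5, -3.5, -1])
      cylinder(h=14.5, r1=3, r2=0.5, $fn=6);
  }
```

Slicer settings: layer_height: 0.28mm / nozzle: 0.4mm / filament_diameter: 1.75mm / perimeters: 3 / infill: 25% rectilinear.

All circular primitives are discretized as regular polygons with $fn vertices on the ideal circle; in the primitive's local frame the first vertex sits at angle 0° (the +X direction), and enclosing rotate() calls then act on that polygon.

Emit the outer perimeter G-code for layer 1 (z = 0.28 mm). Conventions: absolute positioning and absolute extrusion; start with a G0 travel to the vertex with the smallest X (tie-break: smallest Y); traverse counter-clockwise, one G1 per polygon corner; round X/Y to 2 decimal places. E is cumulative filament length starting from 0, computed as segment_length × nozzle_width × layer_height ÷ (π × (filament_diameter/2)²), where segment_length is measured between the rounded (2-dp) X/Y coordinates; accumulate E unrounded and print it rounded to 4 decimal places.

At z = 0.28 mm: the cube (footprint 15.5×22.5) is included at this height; the cone at (2.5, 7): at t=0.019 of its height the radius interpolates to r₁+(r₂−r₁)t = 9.461, giving a regular 6-gon of that circumradius; the cone at (6.5, -3.5): at t=0.088 of its height the radius interpolates to r₁+(r₂−r₁)t = 2.779, giving a regular 6-gon of that circumradius; After the difference (first − rest): starting from the 15.5×22.5 cube, the cone at (2.5, 7) partially overlaps it — only the 148.21 mm² overlap (of its 232.57 mm²) is removed, clipping the outline; the cone at (6.5, -3.5) misses the remaining region (no effect) — 1 connected region; (whole slice rotated 45° about Z — lengths, areas and connectivity unchanged). The outline is a single polygon with 7 vertices. Extrusion per mm of travel: 0.4 × 0.28 / (π × 0.875²) = 0.046564. Accumulating E over each segment gives final E = 3.6168.

G0 X-15.91 Y15.91 Z0.28
G1 X-10.74 Y10.74 E0.3405
G1 X-5.63 Y15.86 E0.6773
G1 X3.51 Y13.41 E1.1179
G1 X5.60 Y5.60 E1.4944
G1 X10.96 Y10.96 E1.8473
G1 X-4.95 Y26.87 E2.8950
G1 X-15.91 Y15.91 E3.6168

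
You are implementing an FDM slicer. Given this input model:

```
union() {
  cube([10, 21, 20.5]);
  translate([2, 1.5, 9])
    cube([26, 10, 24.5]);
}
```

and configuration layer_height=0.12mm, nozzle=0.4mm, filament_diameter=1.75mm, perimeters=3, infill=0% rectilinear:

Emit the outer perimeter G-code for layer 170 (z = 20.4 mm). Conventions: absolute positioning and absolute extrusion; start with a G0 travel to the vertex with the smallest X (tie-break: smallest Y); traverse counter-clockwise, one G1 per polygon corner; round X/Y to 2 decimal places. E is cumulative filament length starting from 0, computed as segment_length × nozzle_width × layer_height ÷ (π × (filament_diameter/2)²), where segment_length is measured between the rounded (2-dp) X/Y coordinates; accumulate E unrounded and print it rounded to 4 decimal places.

At z = 20.4 mm: the cube is present — its section is the full 10×21 rectangle; the cube at (2, 1.5) (footprint 26×10) is included at this height; Taking the union: the regions partially overlap (shared area 80.00 mm²), so overlapping operands fuse into one piece — 1 connected region. The outline is a single polygon with 8 vertices. Extrusion per mm of travel: 0.4 × 0.12 / (π × 0.875²) = 0.019956. Accumulating E over each segment gives final E = 1.9557.

G0 X0.00 Y0.00 Z20.40
G1 X10.00 Y0.00 E0.1996
G1 X10.00 Y1.50 E0.2295
G1 X28.00 Y1.50 E0.5887
G1 X28.00 Y11.50 E0.7883
G1 X10.00 Y11.50 E1.1475
G1 X10.00 Y21.00 E1.3371
G1 X0.00 Y21.00 E1.5366
G1 X0.00 Y0.00 E1.9557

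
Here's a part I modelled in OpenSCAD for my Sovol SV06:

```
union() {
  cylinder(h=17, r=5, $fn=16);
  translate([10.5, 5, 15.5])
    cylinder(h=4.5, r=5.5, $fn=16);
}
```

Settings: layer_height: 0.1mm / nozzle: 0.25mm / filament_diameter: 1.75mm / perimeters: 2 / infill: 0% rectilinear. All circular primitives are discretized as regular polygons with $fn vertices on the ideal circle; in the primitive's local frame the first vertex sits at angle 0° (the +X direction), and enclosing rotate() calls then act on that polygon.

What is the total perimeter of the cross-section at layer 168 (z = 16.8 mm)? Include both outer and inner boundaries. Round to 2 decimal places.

At z = 16.8 mm: the cylinder: section is a regular 16-gon, circumradius r=5 (perimeter = 2·16·5.000·sin(180°/16) = 31.21 mm); the cylinder at (10.5, 5): section is a regular 16-gon, circumradius r=5.5 (perimeter = 2·16·5.500·sin(180°/16) = 34.34 mm); Combining (union): the 2 present regions are separate (no shared area or edge), so areas and boundary lengths simply add and each stays a separate island — boundary = 65.55 mm. Overall, the cross-section has 2 separate islands. Total boundary length (outer) = 65.55 mm.

65.55 mm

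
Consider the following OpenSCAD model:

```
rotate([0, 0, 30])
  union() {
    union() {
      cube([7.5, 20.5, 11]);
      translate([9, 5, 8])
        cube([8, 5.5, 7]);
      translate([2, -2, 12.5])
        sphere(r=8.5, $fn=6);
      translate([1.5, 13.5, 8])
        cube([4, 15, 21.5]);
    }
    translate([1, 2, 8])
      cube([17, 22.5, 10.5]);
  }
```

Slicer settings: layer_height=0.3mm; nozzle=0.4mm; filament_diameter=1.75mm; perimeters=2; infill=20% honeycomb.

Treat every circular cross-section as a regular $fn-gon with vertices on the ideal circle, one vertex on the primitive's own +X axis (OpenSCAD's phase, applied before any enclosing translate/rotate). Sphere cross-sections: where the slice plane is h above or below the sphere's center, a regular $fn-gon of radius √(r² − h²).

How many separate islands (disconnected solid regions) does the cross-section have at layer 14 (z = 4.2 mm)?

2

At z = 4.2 mm: the cube is present — its section is the full 7.5×20.5 rectangle; the cube at (9, 5) is not intersected at this z (z outside [8, 15]); the r=8.5 sphere at (2, -2) contributes a regular 6-gon of circumradius √(8.5²−8.3²) = 1.833; the cube at (1.5, 13.5) is absent (z outside [8, 29.5]); Combining (union): the 2 present regions are separate (no shared area or edge), so areas and boundary lengths simply add and each stays a separate island — 2 connected regions; the cube at (1, 2) is absent (z outside [8, 18.5]); Merging all regions: only that combined region is present, so the union is just that shape — 2 connected regions; (whole slice rotated 30° about Z — lengths, areas and connectivity unchanged). Overall, the cross-section has 2 separate islands. Island count = 2.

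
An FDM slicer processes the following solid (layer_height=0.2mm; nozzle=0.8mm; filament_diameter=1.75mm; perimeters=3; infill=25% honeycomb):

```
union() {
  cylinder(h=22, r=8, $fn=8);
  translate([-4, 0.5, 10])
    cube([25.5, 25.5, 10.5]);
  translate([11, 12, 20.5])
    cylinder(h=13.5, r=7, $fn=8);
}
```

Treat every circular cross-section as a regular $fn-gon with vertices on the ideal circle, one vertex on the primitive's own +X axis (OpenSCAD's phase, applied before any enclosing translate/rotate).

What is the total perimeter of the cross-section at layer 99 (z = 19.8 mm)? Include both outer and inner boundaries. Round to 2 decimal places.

117.31 mm

At z = 19.8 mm: the r=8 cylinder contributes a regular 8-gon of circumradius 8 (perimeter = 2·8·8.000·sin(180°/8) = 48.98 mm); the cube at (-4, 0.5) (footprint 25.5×25.5) is included at this height (perimeter 102.00 mm); the cylinder at (11, 12) does not reach this height (z outside [20.5, 34]); Combining (union): the regions partially overlap (shared area 67.99 mm²), so the edge portions inside another operand are dropped and the merged outline is re-measured after clipping — boundary = 117.31 mm. Overall, the cross-section is a single solid region. Total boundary length (outer) = 117.31 mm.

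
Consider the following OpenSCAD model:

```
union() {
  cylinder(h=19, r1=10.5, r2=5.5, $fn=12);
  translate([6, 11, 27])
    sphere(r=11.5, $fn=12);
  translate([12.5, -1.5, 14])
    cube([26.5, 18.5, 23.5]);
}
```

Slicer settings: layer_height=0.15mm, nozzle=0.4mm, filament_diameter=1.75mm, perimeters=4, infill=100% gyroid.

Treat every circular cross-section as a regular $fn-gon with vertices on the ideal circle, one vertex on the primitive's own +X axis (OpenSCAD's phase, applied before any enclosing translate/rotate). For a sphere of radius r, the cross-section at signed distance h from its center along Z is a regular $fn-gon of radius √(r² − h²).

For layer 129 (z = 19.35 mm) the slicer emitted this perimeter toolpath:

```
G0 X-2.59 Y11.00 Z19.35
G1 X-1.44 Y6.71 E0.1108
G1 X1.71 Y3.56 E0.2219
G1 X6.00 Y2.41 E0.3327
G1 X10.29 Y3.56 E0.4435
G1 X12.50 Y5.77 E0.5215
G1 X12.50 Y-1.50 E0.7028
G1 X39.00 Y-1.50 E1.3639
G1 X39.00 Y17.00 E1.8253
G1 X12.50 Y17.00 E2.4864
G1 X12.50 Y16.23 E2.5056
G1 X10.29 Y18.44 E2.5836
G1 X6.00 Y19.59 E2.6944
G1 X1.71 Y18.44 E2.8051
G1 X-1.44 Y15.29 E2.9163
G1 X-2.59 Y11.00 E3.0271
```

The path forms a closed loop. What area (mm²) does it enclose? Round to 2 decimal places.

Apply the shoelace formula to the sequence of (X, Y) vertices; enclosed area = 697.67 mm².

697.67 mm²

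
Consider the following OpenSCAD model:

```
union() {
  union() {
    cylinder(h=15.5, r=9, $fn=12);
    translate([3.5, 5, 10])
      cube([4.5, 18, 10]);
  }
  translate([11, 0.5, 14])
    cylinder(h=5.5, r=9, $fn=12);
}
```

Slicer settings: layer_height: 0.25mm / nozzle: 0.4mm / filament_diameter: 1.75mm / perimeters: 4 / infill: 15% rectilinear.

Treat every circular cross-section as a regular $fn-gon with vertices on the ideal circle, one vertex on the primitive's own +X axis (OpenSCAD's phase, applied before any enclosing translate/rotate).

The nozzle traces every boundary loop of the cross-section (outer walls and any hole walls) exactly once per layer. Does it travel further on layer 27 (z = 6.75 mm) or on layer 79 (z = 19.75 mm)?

Layer 27 (z = 6.75): the r=9 cylinder contributes a regular 12-gon of circumradius 9 (perimeter = 2·12·9.000·sin(180°/12) = 55.90 mm); the cube at (3.5, 5) is not intersected at this z (z outside [10, 20]); Merging all regions: only the r=9 cylinder is present, so the union is just that shape — boundary = 55.90 mm; the cylinder at (11, 0.5) is absent (z outside [14, 19.5]); Combining (union): only the result so far is present, so the union is just that shape — boundary = 55.90 mm. So its perimeter = 55.90 mm. Layer 79 (z = 19.75): the cylinder is not intersected at this z (z outside [0, 15.5]); the cube at (3.5, 5) is present — its section is the full 4.5×18 rectangle (perimeter 45.00 mm); Merging all regions: only the 4.5×18 cube at (3.5, 5) is present, so the union is just that shape — boundary = 45.00 mm; the cylinder at (11, 0.5) does not reach this height (z outside [14, 19.5]); Combining (union): only the result so far is present, so the union is just that shape — boundary = 45.00 mm. So its perimeter = 45.00 mm. Layer 27 is larger (55.90 vs 45.00 mm).

layer 27 (z = 6.75 mm)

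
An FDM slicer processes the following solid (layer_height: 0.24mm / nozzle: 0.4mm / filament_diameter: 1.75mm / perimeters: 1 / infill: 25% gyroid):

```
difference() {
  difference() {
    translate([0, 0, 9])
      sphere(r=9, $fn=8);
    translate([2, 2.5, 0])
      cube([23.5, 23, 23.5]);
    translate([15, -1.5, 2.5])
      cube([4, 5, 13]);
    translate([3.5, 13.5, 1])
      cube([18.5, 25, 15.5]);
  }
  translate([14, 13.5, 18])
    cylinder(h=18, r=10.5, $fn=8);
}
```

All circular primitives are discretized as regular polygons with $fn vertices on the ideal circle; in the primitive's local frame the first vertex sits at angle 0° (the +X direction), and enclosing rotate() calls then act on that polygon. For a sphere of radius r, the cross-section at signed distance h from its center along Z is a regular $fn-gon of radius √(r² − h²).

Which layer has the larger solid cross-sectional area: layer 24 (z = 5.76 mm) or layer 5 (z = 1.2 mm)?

layer 24 (z = 5.76 mm)

Layer 24 (z = 5.76): the r=9 sphere contributes a regular 8-gon of circumradius √(9²−3.24²) = 8.397 (area = (8/2)·8.397²·sin(360°/8) = 199.41 mm²); the cube at (2, 2.5) (footprint 23.5×23) is included at this height (area 540.50 mm²); the cube at (15, -1.5) (footprint 4×5) is included at this height (area 20.00 mm²); the 18.5×25 cube at (3.5, 13.5) contributes its full rectangle (area 462.50 mm²); After the difference (first − rest): starting from the r=9 sphere (199.41 mm²), the 23.5×23 cube at (2, 2.5) partially overlaps it — only the 19.19 mm² overlap (of its 540.50 mm²) is removed, clipping the outline; the 4×5 cube at (15, -1.5) misses the remaining region (no effect); the 18.5×25 cube at (3.5, 13.5) misses the remaining region (no effect) — area = 180.22 mm²; the cylinder at (14, 13.5) does not reach this height (z outside [18, 36]); After the difference (first − rest): none of the subtracted shapes is present at this height, so the result so far is unchanged — area = 180.22 mm². So its area = 180.22 mm². Layer 5 (z = 1.2): the sphere: section is a regular 8-gon, circumradius = √(r²−h²) = √(9²−7.8²) = 4.490 (area = (8/2)·4.490²·sin(360°/8) = 57.02 mm²); the cube at (2, 2.5) is present — its section is the full 23.5×23 rectangle (area 540.50 mm²); the cube at (15, -1.5) is not intersected at this z (z outside [2.5, 15.5]); the cube at (3.5, 13.5) is present — its section is the full 18.5×25 rectangle (area 462.50 mm²); After the difference (first − rest): starting from the r=9 sphere (57.02 mm²), the 23.5×23 cube at (2, 2.5) partially overlaps it — only the 1.17 mm² overlap (of its 540.50 mm²) is removed, clipping the outline; the 18.5×25 cube at (3.5, 13.5) misses the remaining region (no effect) — area = 55.85 mm²; the cylinder at (14, 13.5) is not intersected at this z (z outside [18, 36]); Subtracting the remaining from the first: none of the subtracted shapes is present at this height, so the result so far is unchanged — area = 55.85 mm². So its area = 55.85 mm². Layer 24 is larger (180.22 vs 55.85 mm²).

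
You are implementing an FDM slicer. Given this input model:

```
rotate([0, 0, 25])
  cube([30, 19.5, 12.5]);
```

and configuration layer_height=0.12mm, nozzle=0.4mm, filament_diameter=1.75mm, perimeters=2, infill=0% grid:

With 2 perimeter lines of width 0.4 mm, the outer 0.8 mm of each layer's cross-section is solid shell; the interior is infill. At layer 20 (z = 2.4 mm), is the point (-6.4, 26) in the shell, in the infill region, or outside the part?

outside

At z = 2.4 mm: the cube (footprint 30×19.5) is included at this height; (rotated 25° about Z; rotation is an isometry so areas/perimeters/island counts are preserved). Overall, the cross-section is a single solid region. Undo the 25° rotation: the query point maps to (5.188, 26.269) in the un-rotated model frame. The nearest boundary edge runs (30.00, 19.50)→(0.00, 19.50); distance from the point to it = 6.77 mm. The point is not inside any of the regions above, so it lies outside the cross-section (6.77 mm from the nearest boundary).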